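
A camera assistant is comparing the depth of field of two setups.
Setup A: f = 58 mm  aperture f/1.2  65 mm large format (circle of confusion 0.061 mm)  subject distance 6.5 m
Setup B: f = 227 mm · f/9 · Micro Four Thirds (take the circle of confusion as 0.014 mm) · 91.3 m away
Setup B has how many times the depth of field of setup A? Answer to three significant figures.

Setup A: H = 58²/(1.2×0.061) + 58 ≈ 46014.3 mm; DoF = Df − Dn = 7559.7 − 5700.9 ≈ 1858.8 mm.
Setup B: H = 227²/(9×0.014) + 227 ≈ 409187.3 mm; DoF = Df − Dn = 117457 − 74671 ≈ 42786 mm.
Ratio = 42786 / 1858.8 ≈ 23.0.

23.0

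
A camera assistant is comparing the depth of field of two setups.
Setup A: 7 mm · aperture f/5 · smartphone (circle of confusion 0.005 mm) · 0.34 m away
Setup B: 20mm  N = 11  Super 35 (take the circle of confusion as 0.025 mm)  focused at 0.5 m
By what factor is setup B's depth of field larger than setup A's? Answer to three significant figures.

3.11

Setup A: H = 7²/(5×0.005) + 7 ≈ 1967.0 mm; DoF = Df − Dn = 409.59 − 290.62 ≈ 118.97 mm.
Setup B: H = 20²/(11×0.025) + 20 ≈ 1474.5 mm; DoF = Df − Dn = 746.27 − 375.94 ≈ 370.33 mm.
Ratio = 370.33 / 118.97 ≈ 3.11.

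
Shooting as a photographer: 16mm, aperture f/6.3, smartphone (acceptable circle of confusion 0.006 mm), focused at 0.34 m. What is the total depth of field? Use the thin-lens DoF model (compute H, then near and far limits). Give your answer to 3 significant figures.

Hyperfocal distance H = f²/(N·c) + f = 16²/(6.3 × 0.006) + 16 = 256/0.0378 + 16 ≈ 6788.5 mm ≈ 6.788 m.
Near limit Dn = s·(H − f)/(H + s − 2f) = 340 × (6788.5 − 16) / (6788.5 + 340 − 2 × 16) = 340 × 6772.5 / 7096.5 ≈ 324.477 mm.
Far limit Df = s·(H − f)/(H − s) = 340 × (6788.5 − 16) / (6788.5 − 340) = 340 × 6772.5 / 6448.5 ≈ 357.083 mm.
Depth of field = Df − Dn = 357.083 − 324.477 ≈ 32.606 mm.

32.6 mm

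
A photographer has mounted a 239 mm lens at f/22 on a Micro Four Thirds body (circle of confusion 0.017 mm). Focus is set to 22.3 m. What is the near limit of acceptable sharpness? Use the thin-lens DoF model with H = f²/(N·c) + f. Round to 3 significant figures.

19.5 m

Hyperfocal distance H = f²/(N·c) + f = 239²/(22 × 0.017) + 239 = 57121/0.374 + 239 ≈ 152968.9 mm ≈ 153.0 m.
Near limit Dn = s·(H − f)/(H + s − 2f) = 22300 × (152968.9 − 239) / (152968.9 + 22300 − 2 × 239) = 22300 × 152729.9 / 174790.9 ≈ 19485 mm ≈ 19.5 m.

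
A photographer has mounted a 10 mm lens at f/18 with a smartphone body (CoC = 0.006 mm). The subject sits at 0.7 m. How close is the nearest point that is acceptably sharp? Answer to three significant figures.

401 mm

Hyperfocal distance H = f²/(N·c) + f = 10²/(18 × 0.006) + 10 = 100/0.108 + 10 ≈ 935.9 mm ≈ 0.936 m.
Near limit Dn = s·(H − f)/(H + s − 2f) = 700 × (935.9 − 10) / (935.9 + 700 − 2 × 10) = 700 × 925.9 / 1615.9 ≈ 401.10 mm.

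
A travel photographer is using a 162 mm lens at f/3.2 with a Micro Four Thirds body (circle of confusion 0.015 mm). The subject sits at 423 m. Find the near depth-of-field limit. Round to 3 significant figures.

Hyperfocal distance H = f²/(N·c) + f = 162²/(3.2 × 0.015) + 162 = 26244/0.048 + 162 ≈ 546912.0 mm ≈ 546.9 m.
Near limit Dn = s·(H − f)/(H + s − 2f) = 423000 × (546912.0 − 162) / (546912.0 + 423000 − 2 × 162) = 423000 × 546750.0 / 969588.0 ≈ 238529 mm ≈ 239 m.

239 m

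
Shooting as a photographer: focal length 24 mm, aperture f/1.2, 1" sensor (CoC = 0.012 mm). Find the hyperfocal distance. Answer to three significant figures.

Hyperfocal distance H = f²/(N·c) + f = 24²/(1.2 × 0.012) + 24 = 576/0.0144 + 24 ≈ 40024.0 mm ≈ 40.0 m.

40.0 m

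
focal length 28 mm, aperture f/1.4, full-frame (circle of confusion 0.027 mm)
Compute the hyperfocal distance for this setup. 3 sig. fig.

20.8 m

Hyperfocal distance H = f²/(N·c) + f = 28²/(1.4 × 0.027) + 28 = 784/0.0378 + 28 ≈ 20768.7 mm ≈ 20.8 m.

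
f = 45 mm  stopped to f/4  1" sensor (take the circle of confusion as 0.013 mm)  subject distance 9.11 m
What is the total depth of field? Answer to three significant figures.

Hyperfocal distance H = f²/(N·c) + f = 45²/(4 × 0.013) + 45 = 2025/0.052 + 45 ≈ 38987.3 mm ≈ 38.99 m.
Near limit Dn = s·(H − f)/(H + s − 2f) = 9110 × (38987.3 − 45) / (38987.3 + 9110 − 2 × 45) = 9110 × 38942.3 / 48007.3 ≈ 7389.8 mm.
Far limit Df = s·(H − f)/(H − s) = 9110 × (38987.3 − 45) / (38987.3 − 9110) = 9110 × 38942.3 / 29877.3 ≈ 11874.0 mm.
Depth of field = Df − Dn = 11874.0 − 7389.8 ≈ 4484.2 mm ≈ 4.48 m.

4.48 m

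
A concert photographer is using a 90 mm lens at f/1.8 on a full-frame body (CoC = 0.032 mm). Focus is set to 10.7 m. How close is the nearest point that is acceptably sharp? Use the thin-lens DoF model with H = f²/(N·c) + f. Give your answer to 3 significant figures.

9.95 m

Hyperfocal distance H = f²/(N·c) + f = 90²/(1.8 × 0.032) + 90 = 8100/0.0576 + 90 ≈ 140715.0 mm ≈ 140.7 m.
Near limit Dn = s·(H − f)/(H + s − 2f) = 10700 × (140715.0 − 90) / (140715.0 + 10700 − 2 × 90) = 10700 × 140625.0 / 151235.0 ≈ 9949.3 mm ≈ 9.95 m.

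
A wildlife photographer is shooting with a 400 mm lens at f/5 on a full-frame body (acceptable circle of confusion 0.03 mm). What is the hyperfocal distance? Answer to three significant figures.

Hyperfocal distance H = f²/(N·c) + f = 400²/(5 × 0.03) + 400 = 160000/0.15 + 400 ≈ 1067066.7 mm ≈ 1070 m.

1070 m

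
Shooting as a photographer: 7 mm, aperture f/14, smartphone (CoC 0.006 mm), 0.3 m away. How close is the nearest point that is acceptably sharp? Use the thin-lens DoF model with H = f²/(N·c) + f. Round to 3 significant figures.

Hyperfocal distance H = f²/(N·c) + f = 7²/(14 × 0.006) + 7 = 49/0.084 + 7 ≈ 590.3 mm ≈ 0.590 m.
Near limit Dn = s·(H − f)/(H + s − 2f) = 300 × (590.3 − 7) / (590.3 + 300 − 2 × 7) = 300 × 583.3 / 876.3 ≈ 199.70 mm.

200 mm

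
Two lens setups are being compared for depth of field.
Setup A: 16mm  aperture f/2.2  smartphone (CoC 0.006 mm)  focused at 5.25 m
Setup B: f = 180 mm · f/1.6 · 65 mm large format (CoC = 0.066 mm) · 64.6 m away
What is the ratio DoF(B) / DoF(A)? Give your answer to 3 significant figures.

Setup A: H = 16²/(2.2×0.006) + 16 ≈ 19409.9 mm; DoF = Df − Dn = 7190.6 − 4134.3 ≈ 3056.3 mm.
Setup B: H = 180²/(1.6×0.066) + 180 ≈ 306998.2 mm; DoF = Df − Dn = 81768 − 53390 ≈ 28378 mm.
Ratio = 28378 / 3056.3 ≈ 9.29.

9.29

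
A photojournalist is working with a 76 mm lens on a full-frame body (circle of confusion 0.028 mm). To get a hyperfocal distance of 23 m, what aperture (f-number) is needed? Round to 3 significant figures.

f/9

Rearrange H = f²/(N·c) + f for N: N = f² / ((H − f)·c).
N = 76² / ((23000 − 76) × 0.028) = 5776 / 641.9 ≈ 9.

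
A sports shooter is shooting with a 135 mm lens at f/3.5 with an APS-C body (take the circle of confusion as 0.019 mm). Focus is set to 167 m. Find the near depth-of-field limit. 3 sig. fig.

Hyperfocal distance H = f²/(N·c) + f = 135²/(3.5 × 0.019) + 135 = 18225/0.0665 + 135 ≈ 274195.2 mm ≈ 274.2 m.
Near limit Dn = s·(H − f)/(H + s − 2f) = 167000 × (274195.2 − 135) / (274195.2 + 167000 − 2 × 135) = 167000 × 274060.2 / 440925.2 ≈ 103800 mm ≈ 104 m.

104 m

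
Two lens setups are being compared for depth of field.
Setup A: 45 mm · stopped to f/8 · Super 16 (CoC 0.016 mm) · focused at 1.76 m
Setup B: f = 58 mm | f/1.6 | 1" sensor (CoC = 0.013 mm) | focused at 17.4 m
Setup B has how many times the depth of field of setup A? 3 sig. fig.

Setup A: H = 45²/(8×0.016) + 45 ≈ 15865.3 mm; DoF = Df − Dn = 1973.99 − 1587.87 ≈ 386.12 mm.
Setup B: H = 58²/(1.6×0.013) + 58 ≈ 161788.8 mm; DoF = Df − Dn = 19489.8 − 15714.9 ≈ 3774.9 mm.
Ratio = 3774.9 / 386.12 ≈ 9.78.

9.78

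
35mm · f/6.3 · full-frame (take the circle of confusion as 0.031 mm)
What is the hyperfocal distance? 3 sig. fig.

Hyperfocal distance H = f²/(N·c) + f = 35²/(6.3 × 0.031) + 35 = 1225/0.1953 + 35 ≈ 6307.4 mm ≈ 6.31 m.

6.31 m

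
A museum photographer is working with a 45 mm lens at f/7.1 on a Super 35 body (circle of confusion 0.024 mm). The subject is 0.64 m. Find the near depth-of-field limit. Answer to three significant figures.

0.609 m

Hyperfocal distance H = f²/(N·c) + f = 45²/(7.1 × 0.024) + 45 = 2025/0.1704 + 45 ≈ 11928.8 mm ≈ 11.93 m.
Near limit Dn = s·(H − f)/(H + s − 2f) = 640 × (11928.8 − 45) / (11928.8 + 640 − 2 × 45) = 640 × 11883.8 / 12478.8 ≈ 609.48 mm ≈ 0.609 m.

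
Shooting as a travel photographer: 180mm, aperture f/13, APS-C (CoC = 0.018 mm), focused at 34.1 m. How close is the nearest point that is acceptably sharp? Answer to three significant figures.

27.4 m

Hyperfocal distance H = f²/(N·c) + f = 180²/(13 × 0.018) + 180 = 32400/0.234 + 180 ≈ 138641.5 mm ≈ 138.6 m.
Near limit Dn = s·(H − f)/(H + s − 2f) = 34100 × (138641.5 − 180) / (138641.5 + 34100 − 2 × 180) = 34100 × 138461.5 / 172381.5 ≈ 27390 mm ≈ 27.4 m.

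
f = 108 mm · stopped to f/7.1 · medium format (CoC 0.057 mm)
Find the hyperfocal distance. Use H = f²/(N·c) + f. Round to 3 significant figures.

28.9 m

Hyperfocal distance H = f²/(N·c) + f = 108²/(7.1 × 0.057) + 108 = 11664/0.4047 + 108 ≈ 28929.3 mm ≈ 28.9 m.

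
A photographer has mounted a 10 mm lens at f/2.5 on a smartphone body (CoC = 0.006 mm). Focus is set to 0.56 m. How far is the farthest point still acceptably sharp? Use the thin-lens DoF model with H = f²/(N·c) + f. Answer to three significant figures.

Hyperfocal distance H = f²/(N·c) + f = 10²/(2.5 × 0.006) + 10 = 100/0.015 + 10 ≈ 6676.7 mm ≈ 6.677 m.
Far limit Df = s·(H − f)/(H − s) = 560 × (6676.7 − 10) / (6676.7 − 560) = 560 × 6666.7 / 6116.7 ≈ 610.35 mm ≈ 0.610 m.

0.610 m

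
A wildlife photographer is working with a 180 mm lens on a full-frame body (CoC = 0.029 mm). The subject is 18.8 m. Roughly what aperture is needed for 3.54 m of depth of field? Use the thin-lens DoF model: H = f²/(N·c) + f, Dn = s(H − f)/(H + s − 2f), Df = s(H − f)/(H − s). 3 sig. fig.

f/5.60

Write h = H − f = f²/(N·c). The thin-lens limits are Dn = s·h/(h + (s−f)) and Df = s·h/(h − (s−f)), so DoF = Df − Dn = 2·s·(s−f)·h / (h² − (s−f)²).
That is a quadratic in h: DoF·h² − 2·s·(s−f)·h − DoF·(s−f)² = 0 ⇒ h = (s−f)·(s + √(s² + DoF²)) / DoF = 18620 × (18800 + √(18800² + 3540²)) / 3540 = 18620 × (18800 + 19130.4) / 3540 ≈ 199510 mm.
Then N = f²/(c·h) = 180² / (0.029 × 199510) = 32400 / 5785.8 ≈ 5.60.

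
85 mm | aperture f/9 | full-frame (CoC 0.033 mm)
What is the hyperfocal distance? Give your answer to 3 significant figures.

24.4 m

Hyperfocal distance H = f²/(N·c) + f = 85²/(9 × 0.033) + 85 = 7225/0.297 + 85 ≈ 24411.6 mm ≈ 24.4 m.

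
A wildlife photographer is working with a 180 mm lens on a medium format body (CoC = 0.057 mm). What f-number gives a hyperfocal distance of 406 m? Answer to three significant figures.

Rearrange H = f²/(N·c) + f for N: N = f² / ((H − f)·c).
N = 180² / ((406000 − 180) × 0.057) = 32400 / 23132 ≈ 1.40.

f/1.40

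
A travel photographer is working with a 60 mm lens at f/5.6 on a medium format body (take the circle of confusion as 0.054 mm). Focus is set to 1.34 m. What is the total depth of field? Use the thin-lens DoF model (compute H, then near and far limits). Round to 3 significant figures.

292 mm

Hyperfocal distance H = f²/(N·c) + f = 60²/(5.6 × 0.054) + 60 = 3600/0.3024 + 60 ≈ 11964.8 mm ≈ 11.96 m.
Near limit Dn = s·(H − f)/(H + s − 2f) = 1340 × (11964.8 − 60) / (11964.8 + 1340 − 2 × 60) = 1340 × 11904.8 / 13184.8 ≈ 1209.91 mm.
Far limit Df = s·(H − f)/(H − s) = 1340 × (11964.8 − 60) / (11964.8 − 1340) = 1340 × 11904.8 / 10624.8 ≈ 1501.43 mm.
Depth of field = Df − Dn = 1501.43 − 1209.91 ≈ 291.52 mm.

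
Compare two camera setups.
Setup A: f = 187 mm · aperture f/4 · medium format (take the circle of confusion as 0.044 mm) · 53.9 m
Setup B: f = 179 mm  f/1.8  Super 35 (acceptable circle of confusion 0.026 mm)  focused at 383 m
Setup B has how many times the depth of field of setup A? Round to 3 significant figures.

19.8

Setup A: H = 187²/(4×0.044) + 187 ≈ 198874.5 mm; DoF = Df − Dn = 73870 − 42430 ≈ 31440 mm.
Setup B: H = 179²/(1.8×0.026) + 179 ≈ 684815.8 mm; DoF = Df − Dn = 868795 − 245645 ≈ 623150 mm.
Ratio = 623150 / 31440 ≈ 19.8.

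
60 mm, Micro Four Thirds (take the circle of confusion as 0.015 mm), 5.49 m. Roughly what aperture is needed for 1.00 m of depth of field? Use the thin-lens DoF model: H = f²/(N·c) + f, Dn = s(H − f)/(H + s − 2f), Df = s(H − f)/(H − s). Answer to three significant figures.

Write h = H − f = f²/(N·c). The thin-lens limits are Dn = s·h/(h + (s−f)) and Df = s·h/(h − (s−f)), so DoF = Df − Dn = 2·s·(s−f)·h / (h² − (s−f)²).
That is a quadratic in h: DoF·h² − 2·s·(s−f)·h − DoF·(s−f)² = 0 ⇒ h = (s−f)·(s + √(s² + DoF²)) / DoF = 5430 × (5490 + √(5490² + 1000²)) / 1000 = 5430 × (5490 + 5580.33) / 1000 ≈ 60112 mm.
Then N = f²/(c·h) = 60² / (0.015 × 60112) = 3600 / 901.68 ≈ 3.99.

f/3.99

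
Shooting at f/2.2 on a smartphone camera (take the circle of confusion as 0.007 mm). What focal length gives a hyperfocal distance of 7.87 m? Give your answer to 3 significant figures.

From H = f²/(N·c) + f, with f ≪ H: f ≈ √(H·N·c) = √(7870 × 2.2 × 0.007) = √121.20 ≈ 11.01 mm.
The +f correction barely moves this — solving exactly, f² + N·c·f − N·c·H = 0 ⇒ f = (−N·c + √((N·c)² + 4·N·c·H))/2 = (−0.0154 + √484.79)/2 ≈ 11.001 mm, so f ≈ 11.0 mm.

11.0 mm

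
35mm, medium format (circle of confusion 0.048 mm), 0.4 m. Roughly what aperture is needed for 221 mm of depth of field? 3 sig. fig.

Write h = H − f = f²/(N·c). The thin-lens limits are Dn = s·h/(h + (s−f)) and Df = s·h/(h − (s−f)), so DoF = Df − Dn = 2·s·(s−f)·h / (h² − (s−f)²).
That is a quadratic in h: DoF·h² − 2·s·(s−f)·h − DoF·(s−f)² = 0 ⇒ h = (s−f)·(s + √(s² + DoF²)) / DoF = 365 × (400 + √(400² + 221²)) / 221 = 365 × (400 + 456.991) / 221 ≈ 1415.4 mm.
Then N = f²/(c·h) = 35² / (0.048 × 1415.4) = 1225 / 67.939 ≈ 18.

f/18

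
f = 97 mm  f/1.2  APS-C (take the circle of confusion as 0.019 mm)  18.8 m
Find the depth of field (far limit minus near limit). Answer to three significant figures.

1.71 m

Hyperfocal distance H = f²/(N·c) + f = 97²/(1.2 × 0.019) + 97 = 9409/0.0228 + 97 ≈ 412772.4 mm ≈ 412.8 m.
Near limit Dn = s·(H − f)/(H + s − 2f) = 18800 × (412772.4 − 97) / (412772.4 + 18800 − 2 × 97) = 18800 × 412675.4 / 431378.4 ≈ 17984.9 mm.
Far limit Df = s·(H − f)/(H − s) = 18800 × (412772.4 − 97) / (412772.4 − 18800) = 18800 × 412675.4 / 393972.4 ≈ 19692.5 mm.
Depth of field = Df − Dn = 19692.5 − 17984.9 ≈ 1707.6 mm ≈ 1.71 m.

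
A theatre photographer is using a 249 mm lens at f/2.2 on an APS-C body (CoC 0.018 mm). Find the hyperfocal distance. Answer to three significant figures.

Hyperfocal distance H = f²/(N·c) + f = 249²/(2.2 × 0.018) + 249 = 62001/0.0396 + 249 ≈ 1565930.8 mm ≈ 1570 m.

1570 m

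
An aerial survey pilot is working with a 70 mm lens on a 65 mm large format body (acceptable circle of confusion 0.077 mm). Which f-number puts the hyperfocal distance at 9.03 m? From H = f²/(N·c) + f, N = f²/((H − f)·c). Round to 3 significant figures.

Rearrange H = f²/(N·c) + f for N: N = f² / ((H − f)·c).
N = 70² / ((9030 − 70) × 0.077) = 4900 / 689.9 ≈ 7.10.

f/7.10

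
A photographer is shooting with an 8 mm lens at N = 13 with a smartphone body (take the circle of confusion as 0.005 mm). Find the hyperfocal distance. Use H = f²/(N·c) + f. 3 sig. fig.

0.993 m

Hyperfocal distance H = f²/(N·c) + f = 8²/(13 × 0.005) + 8 = 64/0.065 + 8 ≈ 992.6 mm ≈ 0.993 m.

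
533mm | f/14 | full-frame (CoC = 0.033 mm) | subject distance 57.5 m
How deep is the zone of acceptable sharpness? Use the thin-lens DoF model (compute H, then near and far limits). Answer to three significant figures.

10.7 m

Hyperfocal distance H = f²/(N·c) + f = 533²/(14 × 0.033) + 533 = 284089/0.462 + 533 ≈ 615444.3 mm ≈ 615.4 m.
Near limit Dn = s·(H − f)/(H + s − 2f) = 57500 × (615444.3 − 533) / (615444.3 + 57500 − 2 × 533) = 57500 × 614911.3 / 671878.3 ≈ 52625 mm.
Far limit Df = s·(H − f)/(H − s) = 57500 × (615444.3 − 533) / (615444.3 − 57500) = 57500 × 614911.3 / 557944.3 ≈ 63371 mm.
Depth of field = Df − Dn = 63371 − 52625 ≈ 10746 mm ≈ 10.7 m.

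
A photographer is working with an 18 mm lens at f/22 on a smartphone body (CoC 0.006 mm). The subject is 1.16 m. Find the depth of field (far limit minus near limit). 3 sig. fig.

Hyperfocal distance H = f²/(N·c) + f = 18²/(22 × 0.006) + 18 = 324/0.132 + 18 ≈ 2472.5 mm ≈ 2.473 m.
Near limit Dn = s·(H − f)/(H + s − 2f) = 1160 × (2472.5 − 18) / (2472.5 + 1160 − 2 × 18) = 1160 × 2454.5 / 3596.5 ≈ 791.7 mm.
Far limit Df = s·(H − f)/(H − s) = 1160 × (2472.5 − 18) / (2472.5 − 1160) = 1160 × 2454.5 / 1312.5 ≈ 2169.3 mm.
Depth of field = Df − Dn = 2169.3 − 791.7 ≈ 1377.6 mm ≈ 1.38 m.

1.38 m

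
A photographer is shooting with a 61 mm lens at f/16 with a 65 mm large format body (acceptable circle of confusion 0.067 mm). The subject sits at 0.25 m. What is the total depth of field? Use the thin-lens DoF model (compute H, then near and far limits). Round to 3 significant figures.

27.3 mm

Hyperfocal distance H = f²/(N·c) + f = 61²/(16 × 0.067) + 61 = 3721/1.072 + 61 ≈ 3532.1 mm ≈ 3.532 m.
Near limit Dn = s·(H − f)/(H + s − 2f) = 250 × (3532.1 − 61) / (3532.1 + 250 − 2 × 61) = 250 × 3471.1 / 3660.1 ≈ 237.090 mm.
Far limit Df = s·(H − f)/(H − s) = 250 × (3532.1 − 61) / (3532.1 − 250) = 250 × 3471.1 / 3282.1 ≈ 264.396 mm.
Depth of field = Df − Dn = 264.396 − 237.090 ≈ 27.306 mm.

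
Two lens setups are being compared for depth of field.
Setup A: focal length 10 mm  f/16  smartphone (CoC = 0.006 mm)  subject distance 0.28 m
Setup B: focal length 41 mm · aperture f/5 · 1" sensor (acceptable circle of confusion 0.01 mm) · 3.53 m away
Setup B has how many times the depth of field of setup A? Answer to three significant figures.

Setup A: H = 10²/(16×0.006) + 10 ≈ 1051.7 mm; DoF = Df − Dn = 377.97 − 222.36 ≈ 155.61 mm.
Setup B: H = 41²/(5×0.01) + 41 ≈ 33661.0 mm; DoF = Df − Dn = 3938.75 − 3198.11 ≈ 740.64 mm.
Ratio = 740.64 / 155.61 ≈ 4.76.

4.76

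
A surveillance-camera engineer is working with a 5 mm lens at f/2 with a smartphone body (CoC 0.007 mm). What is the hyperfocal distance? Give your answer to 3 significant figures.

1.79 m

Hyperfocal distance H = f²/(N·c) + f = 5²/(2 × 0.007) + 5 = 25/0.014 + 5 ≈ 1790.7 mm ≈ 1.79 m.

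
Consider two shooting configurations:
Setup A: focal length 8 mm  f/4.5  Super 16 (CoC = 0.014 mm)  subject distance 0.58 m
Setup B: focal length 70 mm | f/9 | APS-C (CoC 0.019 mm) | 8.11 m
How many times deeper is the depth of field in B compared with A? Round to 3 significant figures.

Setup A: H = 8²/(4.5×0.014) + 8 ≈ 1023.9 mm; DoF = Df − Dn = 1327.42 − 371.07 ≈ 956.35 mm.
Setup B: H = 70²/(9×0.019) + 70 ≈ 28725.0 mm; DoF = Df − Dn = 11273.0 − 6333.1 ≈ 4939.9 mm.
Ratio = 4939.9 / 956.35 ≈ 5.17.

5.17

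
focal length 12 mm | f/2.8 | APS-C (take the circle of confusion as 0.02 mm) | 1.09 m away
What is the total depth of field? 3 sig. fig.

1.11 m

Hyperfocal distance H = f²/(N·c) + f = 12²/(2.8 × 0.02) + 12 = 144/0.056 + 12 ≈ 2583.4 mm ≈ 2.583 m.
Near limit Dn = s·(H − f)/(H + s − 2f) = 1090 × (2583.4 − 12) / (2583.4 + 1090 − 2 × 12) = 1090 × 2571.4 / 3649.4 ≈ 768.0 mm.
Far limit Df = s·(H − f)/(H − s) = 1090 × (2583.4 − 12) / (2583.4 − 1090) = 1090 × 2571.4 / 1493.4 ≈ 1876.8 mm.
Depth of field = Df − Dn = 1876.8 − 768.0 ≈ 1108.8 mm ≈ 1.11 m.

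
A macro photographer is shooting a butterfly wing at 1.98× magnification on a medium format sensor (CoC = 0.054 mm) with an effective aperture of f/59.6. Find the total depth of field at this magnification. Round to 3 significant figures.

At magnification m, DoF ≈ 2·N_eff·c/m² = 2 × 59.6 × 0.054 / 1.98² = 6.437 / 3.92 ≈ 1.64 mm.

1.64 mm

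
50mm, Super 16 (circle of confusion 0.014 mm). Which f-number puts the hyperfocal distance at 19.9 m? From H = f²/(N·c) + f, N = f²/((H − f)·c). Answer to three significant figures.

Rearrange H = f²/(N·c) + f for N: N = f² / ((H − f)·c).
N = 50² / ((19900 − 50) × 0.014) = 2500 / 277.9 ≈ 9.

f/9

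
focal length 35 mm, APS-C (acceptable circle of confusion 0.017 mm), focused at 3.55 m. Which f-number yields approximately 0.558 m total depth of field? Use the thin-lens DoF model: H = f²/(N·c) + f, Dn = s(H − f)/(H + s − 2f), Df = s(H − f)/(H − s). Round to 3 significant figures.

f/1.60

Write h = H − f = f²/(N·c). The thin-lens limits are Dn = s·h/(h + (s−f)) and Df = s·h/(h − (s−f)), so DoF = Df − Dn = 2·s·(s−f)·h / (h² − (s−f)²).
That is a quadratic in h: DoF·h² − 2·s·(s−f)·h − DoF·(s−f)² = 0 ⇒ h = (s−f)·(s + √(s² + DoF²)) / DoF = 3515 × (3550 + √(3550² + 558²)) / 558 = 3515 × (3550 + 3593.59) / 558 ≈ 44999 mm.
Then N = f²/(c·h) = 35² / (0.017 × 44999) = 1225 / 764.99 ≈ 1.60.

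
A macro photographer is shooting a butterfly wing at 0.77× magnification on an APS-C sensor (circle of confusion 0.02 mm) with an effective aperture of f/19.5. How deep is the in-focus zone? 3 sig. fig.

1.32 mm

At magnification m, DoF ≈ 2·N_eff·c/m² = 2 × 19.5 × 0.02 / 0.77² = 0.78 / 0.5929 ≈ 1.32 mm.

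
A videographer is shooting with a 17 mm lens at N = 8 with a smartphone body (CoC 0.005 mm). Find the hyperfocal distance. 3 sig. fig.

7.24 m

Hyperfocal distance H = f²/(N·c) + f = 17²/(8 × 0.005) + 17 = 289/0.04 + 17 ≈ 7242.0 mm ≈ 7.24 m.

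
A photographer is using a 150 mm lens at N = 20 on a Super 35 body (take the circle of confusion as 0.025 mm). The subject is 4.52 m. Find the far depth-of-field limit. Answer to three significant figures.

Hyperfocal distance H = f²/(N·c) + f = 150²/(20 × 0.025) + 150 = 22500/0.5 + 150 ≈ 45150.0 mm ≈ 45.15 m.
Far limit Df = s·(H − f)/(H − s) = 4520 × (45150.0 − 150) / (45150.0 − 4520) = 4520 × 45000.0 / 40630.0 ≈ 5006.2 mm ≈ 5.01 m.

5.01 m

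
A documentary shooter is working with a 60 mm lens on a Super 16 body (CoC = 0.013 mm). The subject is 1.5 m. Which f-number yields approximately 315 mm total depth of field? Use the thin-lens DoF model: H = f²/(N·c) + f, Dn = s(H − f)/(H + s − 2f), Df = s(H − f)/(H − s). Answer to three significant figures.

Write h = H − f = f²/(N·c). The thin-lens limits are Dn = s·h/(h + (s−f)) and Df = s·h/(h − (s−f)), so DoF = Df − Dn = 2·s·(s−f)·h / (h² − (s−f)²).
That is a quadratic in h: DoF·h² − 2·s·(s−f)·h − DoF·(s−f)² = 0 ⇒ h = (s−f)·(s + √(s² + DoF²)) / DoF = 1440 × (1500 + √(1500² + 315²)) / 315 = 1440 × (1500 + 1532.72) / 315 ≈ 13864 mm.
Then N = f²/(c·h) = 60² / (0.013 × 13864) = 3600 / 180.23 ≈ 20.

f/20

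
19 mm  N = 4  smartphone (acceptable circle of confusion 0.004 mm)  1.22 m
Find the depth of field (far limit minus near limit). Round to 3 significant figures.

130 mm

Hyperfocal distance H = f²/(N·c) + f = 19²/(4 × 0.004) + 19 = 361/0.016 + 19 ≈ 22581.5 mm ≈ 22.58 m.
Near limit Dn = s·(H − f)/(H + s − 2f) = 1220 × (22581.5 − 19) / (22581.5 + 1220 − 2 × 19) = 1220 × 22562.5 / 23763.5 ≈ 1158.34 mm.
Far limit Df = s·(H − f)/(H − s) = 1220 × (22581.5 − 19) / (22581.5 − 1220) = 1220 × 22562.5 / 21361.5 ≈ 1288.59 mm.
Depth of field = Df − Dn = 1288.59 − 1158.34 ≈ 130.25 mm.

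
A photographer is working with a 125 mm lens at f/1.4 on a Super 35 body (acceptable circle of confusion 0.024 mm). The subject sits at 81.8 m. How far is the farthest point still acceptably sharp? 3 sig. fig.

Hyperfocal distance H = f²/(N·c) + f = 125²/(1.4 × 0.024) + 125 = 15625/0.0336 + 125 ≈ 465154.8 mm ≈ 465.2 m.
Far limit Df = s·(H − f)/(H − s) = 81800 × (465154.8 − 125) / (465154.8 − 81800) = 81800 × 465029.8 / 383354.8 ≈ 99228 mm ≈ 99.2 m.

99.2 m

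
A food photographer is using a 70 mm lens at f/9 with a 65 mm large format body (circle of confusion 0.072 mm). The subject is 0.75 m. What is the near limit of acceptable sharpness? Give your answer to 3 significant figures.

Hyperfocal distance H = f²/(N·c) + f = 70²/(9 × 0.072) + 70 = 4900/0.648 + 70 ≈ 7631.7 mm ≈ 7.632 m.
Near limit Dn = s·(H − f)/(H + s − 2f) = 750 × (7631.7 − 70) / (7631.7 + 750 − 2 × 70) = 750 × 7561.7 / 8241.7 ≈ 688.12 mm ≈ 0.688 m.

0.688 m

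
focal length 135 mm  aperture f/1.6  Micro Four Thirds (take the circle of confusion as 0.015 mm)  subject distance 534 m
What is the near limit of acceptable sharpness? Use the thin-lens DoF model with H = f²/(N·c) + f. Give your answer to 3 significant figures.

Hyperfocal distance H = f²/(N·c) + f = 135²/(1.6 × 0.015) + 135 = 18225/0.024 + 135 ≈ 759510.0 mm ≈ 759.5 m.
Near limit Dn = s·(H − f)/(H + s − 2f) = 534000 × (759510.0 − 135) / (759510.0 + 534000 − 2 × 135) = 534000 × 759375.0 / 1293240.0 ≈ 313558 mm ≈ 314 m.

314 m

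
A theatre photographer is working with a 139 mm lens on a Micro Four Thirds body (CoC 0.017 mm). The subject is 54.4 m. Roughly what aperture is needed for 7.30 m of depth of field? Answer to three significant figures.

Write h = H − f = f²/(N·c). The thin-lens limits are Dn = s·h/(h + (s−f)) and Df = s·h/(h − (s−f)), so DoF = Df − Dn = 2·s·(s−f)·h / (h² − (s−f)²).
That is a quadratic in h: DoF·h² − 2·s·(s−f)·h − DoF·(s−f)² = 0 ⇒ h = (s−f)·(s + √(s² + DoF²)) / DoF = 54261 × (54400 + √(54400² + 7300²)) / 7300 = 54261 × (54400 + 54887.6) / 7300 ≈ 812336 mm.
Then N = f²/(c·h) = 139² / (0.017 × 812336) = 19321 / 13810 ≈ 1.40.

f/1.40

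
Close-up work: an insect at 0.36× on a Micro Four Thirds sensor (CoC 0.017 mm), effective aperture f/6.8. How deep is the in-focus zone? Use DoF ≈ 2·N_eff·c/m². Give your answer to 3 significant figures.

1.78 mm

At magnification m, DoF ≈ 2·N_eff·c/m² = 2 × 6.8 × 0.017 / 0.36² = 0.2312 / 0.1296 ≈ 1.78 mm.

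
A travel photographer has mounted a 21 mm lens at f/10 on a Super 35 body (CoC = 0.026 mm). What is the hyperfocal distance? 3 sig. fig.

1.72 m

Hyperfocal distance H = f²/(N·c) + f = 21²/(10 × 0.026) + 21 = 441/0.26 + 21 ≈ 1717.2 mm ≈ 1.72 m.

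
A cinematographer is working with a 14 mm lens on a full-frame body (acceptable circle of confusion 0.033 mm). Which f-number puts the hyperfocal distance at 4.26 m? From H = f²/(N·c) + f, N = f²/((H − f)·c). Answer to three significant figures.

Rearrange H = f²/(N·c) + f for N: N = f² / ((H − f)·c).
N = 14² / ((4260 − 14) × 0.033) = 196 / 140.1 ≈ 1.40.

f/1.40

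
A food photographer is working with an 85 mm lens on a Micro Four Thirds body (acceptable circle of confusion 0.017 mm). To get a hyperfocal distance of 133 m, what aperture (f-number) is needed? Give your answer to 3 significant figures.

f/3.20

Rearrange H = f²/(N·c) + f for N: N = f² / ((H − f)·c).
N = 85² / ((133000 − 85) × 0.017) = 7225 / 2260 ≈ 3.20.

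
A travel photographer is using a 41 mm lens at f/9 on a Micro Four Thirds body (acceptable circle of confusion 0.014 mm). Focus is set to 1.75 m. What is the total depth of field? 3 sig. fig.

456 mm

Hyperfocal distance H = f²/(N·c) + f = 41²/(9 × 0.014) + 41 = 1681/0.126 + 41 ≈ 13382.3 mm ≈ 13.38 m.
Near limit Dn = s·(H − f)/(H + s − 2f) = 1750 × (13382.3 − 41) / (13382.3 + 1750 − 2 × 41) = 1750 × 13341.3 / 15050.3 ≈ 1551.28 mm.
Far limit Df = s·(H − f)/(H − s) = 1750 × (13382.3 − 41) / (13382.3 − 1750) = 1750 × 13341.3 / 11632.3 ≈ 2007.11 mm.
Depth of field = Df − Dn = 2007.11 − 1551.28 ≈ 455.83 mm.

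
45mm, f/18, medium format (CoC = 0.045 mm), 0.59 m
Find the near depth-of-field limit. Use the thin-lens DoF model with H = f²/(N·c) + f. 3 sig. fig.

Hyperfocal distance H = f²/(N·c) + f = 45²/(18 × 0.045) + 45 = 2025/0.81 + 45 ≈ 2545.0 mm ≈ 2.545 m.
Near limit Dn = s·(H − f)/(H + s − 2f) = 590 × (2545.0 − 45) / (2545.0 + 590 − 2 × 45) = 590 × 2500.0 / 3045.0 ≈ 484.40 mm.

484 mm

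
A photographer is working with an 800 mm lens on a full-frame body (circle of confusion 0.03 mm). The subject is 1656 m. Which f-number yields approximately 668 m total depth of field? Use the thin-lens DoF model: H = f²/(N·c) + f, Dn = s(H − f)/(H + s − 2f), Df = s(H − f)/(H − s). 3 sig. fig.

Write h = H − f = f²/(N·c). The thin-lens limits are Dn = s·h/(h + (s−f)) and Df = s·h/(h − (s−f)), so DoF = Df − Dn = 2·s·(s−f)·h / (h² − (s−f)²).
That is a quadratic in h: DoF·h² − 2·s·(s−f)·h − DoF·(s−f)² = 0 ⇒ h = (s−f)·(s + √(s² + DoF²)) / DoF = 1655200 × (1656000 + √(1656000² + 668000²)) / 668000 = 1655200 × (1656000 + 1785654) / 668000 ≈ 8527883 mm.
Then N = f²/(c·h) = 800² / (0.03 × 8527883) = 640000 / 255836 ≈ 2.50.

f/2.50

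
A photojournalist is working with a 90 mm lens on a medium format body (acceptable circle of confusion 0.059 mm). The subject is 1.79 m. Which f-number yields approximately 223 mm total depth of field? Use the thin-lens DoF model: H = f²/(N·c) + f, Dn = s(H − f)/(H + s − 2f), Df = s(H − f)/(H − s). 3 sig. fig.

f/5.01

Write h = H − f = f²/(N·c). The thin-lens limits are Dn = s·h/(h + (s−f)) and Df = s·h/(h − (s−f)), so DoF = Df − Dn = 2·s·(s−f)·h / (h² − (s−f)²).
That is a quadratic in h: DoF·h² − 2·s·(s−f)·h − DoF·(s−f)² = 0 ⇒ h = (s−f)·(s + √(s² + DoF²)) / DoF = 1700 × (1790 + √(1790² + 223²)) / 223 = 1700 × (1790 + 1803.84) / 223 ≈ 27397 mm.
Then N = f²/(c·h) = 90² / (0.059 × 27397) = 8100 / 1616.4 ≈ 5.01.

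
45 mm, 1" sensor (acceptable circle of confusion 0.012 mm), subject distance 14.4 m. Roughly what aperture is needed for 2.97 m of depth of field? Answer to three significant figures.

Write h = H − f = f²/(N·c). The thin-lens limits are Dn = s·h/(h + (s−f)) and Df = s·h/(h − (s−f)), so DoF = Df − Dn = 2·s·(s−f)·h / (h² − (s−f)²).
That is a quadratic in h: DoF·h² − 2·s·(s−f)·h − DoF·(s−f)² = 0 ⇒ h = (s−f)·(s + √(s² + DoF²)) / DoF = 14355 × (14400 + √(14400² + 2970²)) / 2970 = 14355 × (14400 + 14703.1) / 2970 ≈ 140665 mm.
Then N = f²/(c·h) = 45² / (0.012 × 140665) = 2025 / 1688.0 ≈ 1.20.

f/1.20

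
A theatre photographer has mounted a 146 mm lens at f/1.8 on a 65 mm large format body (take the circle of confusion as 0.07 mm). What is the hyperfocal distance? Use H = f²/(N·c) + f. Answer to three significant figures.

Hyperfocal distance H = f²/(N·c) + f = 146²/(1.8 × 0.07) + 146 = 21316/0.126 + 146 ≈ 169320.6 mm ≈ 169 m.

169 m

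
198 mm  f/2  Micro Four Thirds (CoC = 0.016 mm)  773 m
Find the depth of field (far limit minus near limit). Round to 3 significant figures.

1620 m

Hyperfocal distance H = f²/(N·c) + f = 198²/(2 × 0.016) + 198 = 39204/0.032 + 198 ≈ 1225323.0 mm ≈ 1225 m.
Near limit Dn = s·(H − f)/(H + s − 2f) = 773000 × (1225323.0 − 198) / (1225323.0 + 773000 − 2 × 198) = 773000 × 1225125.0 / 1997927.0 ≈ 474002 mm.
Far limit Df = s·(H − f)/(H − s) = 773000 × (1225323.0 − 198) / (1225323.0 − 773000) = 773000 × 1225125.0 / 452323.0 ≈ 2093684 mm.
Depth of field = Df − Dn = 2093684 − 474002 ≈ 1619682 mm ≈ 1620 m.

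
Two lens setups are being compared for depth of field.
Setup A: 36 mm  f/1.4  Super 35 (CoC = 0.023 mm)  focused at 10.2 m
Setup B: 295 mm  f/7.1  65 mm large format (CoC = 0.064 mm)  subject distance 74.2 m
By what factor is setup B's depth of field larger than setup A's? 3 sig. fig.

Setup A: H = 36²/(1.4×0.023) + 36 ≈ 40284.4 mm; DoF = Df − Dn = 13646.1 − 8143.5 ≈ 5502.6 mm.
Setup B: H = 295²/(7.1×0.064) + 295 ≈ 191811.3 mm; DoF = Df − Dn = 120826 − 53539 ≈ 67287 mm.
Ratio = 67287 / 5502.6 ≈ 12.2.

12.2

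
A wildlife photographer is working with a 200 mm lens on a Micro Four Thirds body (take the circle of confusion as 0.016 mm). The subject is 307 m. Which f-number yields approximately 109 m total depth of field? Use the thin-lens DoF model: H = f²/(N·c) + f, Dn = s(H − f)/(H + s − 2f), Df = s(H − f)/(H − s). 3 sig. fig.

f/1.40

Write h = H − f = f²/(N·c). The thin-lens limits are Dn = s·h/(h + (s−f)) and Df = s·h/(h − (s−f)), so DoF = Df − Dn = 2·s·(s−f)·h / (h² − (s−f)²).
That is a quadratic in h: DoF·h² − 2·s·(s−f)·h − DoF·(s−f)² = 0 ⇒ h = (s−f)·(s + √(s² + DoF²)) / DoF = 306800 × (307000 + √(307000² + 109000²)) / 109000 = 306800 × (307000 + 325776) / 109000 ≈ 1781061 mm.
Then N = f²/(c·h) = 200² / (0.016 × 1781061) = 40000 / 28497 ≈ 1.40.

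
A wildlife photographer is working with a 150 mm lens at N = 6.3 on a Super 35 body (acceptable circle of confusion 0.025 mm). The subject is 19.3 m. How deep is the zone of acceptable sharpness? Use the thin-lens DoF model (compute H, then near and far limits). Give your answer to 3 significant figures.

5.27 m

Hyperfocal distance H = f²/(N·c) + f = 150²/(6.3 × 0.025) + 150 = 22500/0.1575 + 150 ≈ 143007.1 mm ≈ 143.0 m.
Near limit Dn = s·(H − f)/(H + s − 2f) = 19300 × (143007.1 − 150) / (143007.1 + 19300 − 2 × 150) = 19300 × 142857.1 / 162007.1 ≈ 17018.6 mm.
Far limit Df = s·(H − f)/(H − s) = 19300 × (143007.1 − 150) / (143007.1 − 19300) = 19300 × 142857.1 / 123707.1 ≈ 22287.7 mm.
Depth of field = Df − Dn = 22287.7 − 17018.6 ≈ 5269.1 mm ≈ 5.27 m.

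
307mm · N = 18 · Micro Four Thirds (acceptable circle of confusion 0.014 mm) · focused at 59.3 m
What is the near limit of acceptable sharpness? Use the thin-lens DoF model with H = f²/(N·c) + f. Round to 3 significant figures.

51.2 m

Hyperfocal distance H = f²/(N·c) + f = 307²/(18 × 0.014) + 307 = 94249/0.252 + 307 ≈ 374311.0 mm ≈ 374.3 m.
Near limit Dn = s·(H − f)/(H + s − 2f) = 59300 × (374311.0 − 307) / (374311.0 + 59300 − 2 × 307) = 59300 × 374004.0 / 432997.0 ≈ 51221 mm ≈ 51.2 m.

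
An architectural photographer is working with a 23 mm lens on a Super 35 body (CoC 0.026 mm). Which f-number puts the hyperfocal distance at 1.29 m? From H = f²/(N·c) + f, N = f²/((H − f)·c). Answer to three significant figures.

Rearrange H = f²/(N·c) + f for N: N = f² / ((H − f)·c).
N = 23² / ((1290 − 23) × 0.026) = 529 / 32.94 ≈ 16.1.

f/16.1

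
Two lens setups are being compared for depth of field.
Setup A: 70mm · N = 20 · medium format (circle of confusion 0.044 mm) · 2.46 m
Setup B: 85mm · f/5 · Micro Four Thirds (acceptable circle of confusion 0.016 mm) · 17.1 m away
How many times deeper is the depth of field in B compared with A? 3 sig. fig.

2.58

Setup A: H = 70²/(20×0.044) + 70 ≈ 5638.2 mm; DoF = Df − Dn = 4309.9 − 1721.2 ≈ 2588.7 mm.
Setup B: H = 85²/(5×0.016) + 85 ≈ 90397.5 mm; DoF = Df − Dn = 21069.5 − 14389.1 ≈ 6680.4 mm.
Ratio = 6680.4 / 2588.7 ≈ 2.58.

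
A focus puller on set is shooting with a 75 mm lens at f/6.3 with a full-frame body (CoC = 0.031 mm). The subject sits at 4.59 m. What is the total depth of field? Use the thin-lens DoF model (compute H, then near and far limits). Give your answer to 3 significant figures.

Hyperfocal distance H = f²/(N·c) + f = 75²/(6.3 × 0.031) + 75 = 5625/0.1953 + 75 ≈ 28876.8 mm ≈ 28.88 m.
Near limit Dn = s·(H − f)/(H + s − 2f) = 4590 × (28876.8 − 75) / (28876.8 + 4590 − 2 × 75) = 4590 × 28801.8 / 33316.8 ≈ 3968.0 mm.
Far limit Df = s·(H − f)/(H − s) = 4590 × (28876.8 − 75) / (28876.8 − 4590) = 4590 × 28801.8 / 24286.8 ≈ 5443.3 mm.
Depth of field = Df − Dn = 5443.3 − 3968.0 ≈ 1475.3 mm ≈ 1.48 m.

1.48 m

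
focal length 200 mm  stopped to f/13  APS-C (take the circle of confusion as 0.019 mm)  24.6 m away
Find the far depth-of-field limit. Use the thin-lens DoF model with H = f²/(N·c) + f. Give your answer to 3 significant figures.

29.0 m

Hyperfocal distance H = f²/(N·c) + f = 200²/(13 × 0.019) + 200 = 40000/0.247 + 200 ≈ 162143.3 mm ≈ 162.1 m.
Far limit Df = s·(H − f)/(H − s) = 24600 × (162143.3 − 200) / (162143.3 − 24600) = 24600 × 161943.3 / 137543.3 ≈ 28964 mm ≈ 29.0 m.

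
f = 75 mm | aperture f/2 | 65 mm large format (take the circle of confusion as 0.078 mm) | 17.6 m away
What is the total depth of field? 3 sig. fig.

Hyperfocal distance H = f²/(N·c) + f = 75²/(2 × 0.078) + 75 = 5625/0.156 + 75 ≈ 36132.7 mm ≈ 36.13 m.
Near limit Dn = s·(H − f)/(H + s − 2f) = 17600 × (36132.7 − 75) / (36132.7 + 17600 − 2 × 75) = 17600 × 36057.7 / 53582.7 ≈ 11844 mm.
Far limit Df = s·(H − f)/(H − s) = 17600 × (36132.7 − 75) / (36132.7 − 17600) = 17600 × 36057.7 / 18532.7 ≈ 34243 mm.
Depth of field = Df − Dn = 34243 − 11844 ≈ 22399 mm ≈ 22.4 m.

22.4 m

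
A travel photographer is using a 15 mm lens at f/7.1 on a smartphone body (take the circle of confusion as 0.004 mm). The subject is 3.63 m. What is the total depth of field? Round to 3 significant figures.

Hyperfocal distance H = f²/(N·c) + f = 15²/(7.1 × 0.004) + 15 = 225/0.0284 + 15 ≈ 7937.5 mm ≈ 7.938 m.
Near limit Dn = s·(H − f)/(H + s − 2f) = 3630 × (7937.5 − 15) / (7937.5 + 3630 − 2 × 15) = 3630 × 7922.5 / 11537.5 ≈ 2492.6 mm.
Far limit Df = s·(H − f)/(H − s) = 3630 × (7937.5 − 15) / (7937.5 − 3630) = 3630 × 7922.5 / 4307.5 ≈ 6676.4 mm.
Depth of field = Df − Dn = 6676.4 − 2492.6 ≈ 4183.8 mm ≈ 4.18 m.

4.18 m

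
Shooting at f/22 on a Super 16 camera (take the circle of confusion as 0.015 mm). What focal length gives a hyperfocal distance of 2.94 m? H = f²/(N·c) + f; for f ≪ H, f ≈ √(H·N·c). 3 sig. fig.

31.0 mm

From H = f²/(N·c) + f, with f ≪ H: f ≈ √(H·N·c) = √(2940 × 22 × 0.015) = √970.20 ≈ 31.15 mm.
Exact: f² + N·c·f − N·c·H = 0 ⇒ f = (−N·c + √((N·c)² + 4·N·c·H))/2 = (−0.33 + √3880.9)/2 ≈ 30.983 mm ≈ 31.0 mm.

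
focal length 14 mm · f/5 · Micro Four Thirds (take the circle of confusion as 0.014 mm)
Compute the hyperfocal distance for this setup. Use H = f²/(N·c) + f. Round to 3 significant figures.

Hyperfocal distance H = f²/(N·c) + f = 14²/(5 × 0.014) + 14 = 196/0.07 + 14 ≈ 2814.0 mm ≈ 2.81 m.

2.81 m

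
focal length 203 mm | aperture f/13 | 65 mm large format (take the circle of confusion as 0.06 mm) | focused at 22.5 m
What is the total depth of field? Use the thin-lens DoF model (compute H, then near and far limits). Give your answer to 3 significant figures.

Hyperfocal distance H = f²/(N·c) + f = 203²/(13 × 0.06) + 203 = 41209/0.78 + 203 ≈ 53035.1 mm ≈ 53.04 m.
Near limit Dn = s·(H − f)/(H + s − 2f) = 22500 × (53035.1 − 203) / (53035.1 + 22500 − 2 × 203) = 22500 × 52832.1 / 75129.1 ≈ 15822 mm.
Far limit Df = s·(H − f)/(H − s) = 22500 × (53035.1 − 203) / (53035.1 − 22500) = 22500 × 52832.1 / 30535.1 ≈ 38930 mm.
Depth of field = Df − Dn = 38930 − 15822 ≈ 23108 mm ≈ 23.1 m.

23.1 m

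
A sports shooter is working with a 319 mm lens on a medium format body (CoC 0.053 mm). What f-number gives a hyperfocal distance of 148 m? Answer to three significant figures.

Rearrange H = f²/(N·c) + f for N: N = f² / ((H − f)·c).
N = 319² / ((148000 − 319) × 0.053) = 101761 / 7827 ≈ 13.

f/13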